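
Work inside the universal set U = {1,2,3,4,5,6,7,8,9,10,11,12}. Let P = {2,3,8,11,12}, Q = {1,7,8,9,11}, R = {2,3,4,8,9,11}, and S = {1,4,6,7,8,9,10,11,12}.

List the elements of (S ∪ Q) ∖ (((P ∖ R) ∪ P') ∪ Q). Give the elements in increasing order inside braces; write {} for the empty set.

{}

S ∪ Q = {1,4,6,7,8,9,10,11,12}
P ∖ R = {12}
P' = {1,4,5,6,7,9,10}
(P ∖ R) ∪ P' = {1,4,5,6,7,9,10,12}
((P ∖ R) ∪ P') ∪ Q = {1,4,5,6,7,8,9,10,11,12}
(S ∪ Q) ∖ (((P ∖ R) ∪ P') ∪ Q) = {}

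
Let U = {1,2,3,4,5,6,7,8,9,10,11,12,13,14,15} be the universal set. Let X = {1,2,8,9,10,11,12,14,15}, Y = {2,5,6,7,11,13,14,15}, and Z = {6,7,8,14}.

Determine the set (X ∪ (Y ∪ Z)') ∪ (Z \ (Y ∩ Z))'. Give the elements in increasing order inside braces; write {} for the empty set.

Y ∪ Z = {2,5,6,7,8,11,13,14,15}
(Y ∪ Z)' = {1,3,4,9,10,12}
X ∪ (Y ∪ Z)' = {1,2,3,4,8,9,10,11,12,14,15}
Y ∩ Z = {6,7,14}
Z \ (Y ∩ Z) = {8}
(Z \ (Y ∩ Z))' = {1,2,3,4,5,6,7,9,10,11,12,13,14,15}
(X ∪ (Y ∪ Z)') ∪ (Z \ (Y ∩ Z))' = {1,2,3,4,5,6,7,8,9,10,11,12,13,14,15}

{1,2,3,4,5,6,7,8,9,10,11,12,13,14,15}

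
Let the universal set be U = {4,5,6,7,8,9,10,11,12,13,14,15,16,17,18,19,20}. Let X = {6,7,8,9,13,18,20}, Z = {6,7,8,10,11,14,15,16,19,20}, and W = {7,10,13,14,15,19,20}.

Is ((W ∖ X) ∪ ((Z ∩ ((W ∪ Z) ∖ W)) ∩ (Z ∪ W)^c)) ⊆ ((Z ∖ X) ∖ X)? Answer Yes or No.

Yes

W ∖ X = {10,14,15,19}
W ∪ Z = {6,7,8,10,11,13,14,15,16,19,20}
(W ∪ Z) ∖ W = {6,8,11,16}
Z ∩ ((W ∪ Z) ∖ W) = {6,8,11,16}
Z ∪ W = {6,7,8,10,11,13,14,15,16,19,20}
(Z ∪ W)^c = {4,5,9,12,17,18}
(Z ∩ ((W ∪ Z) ∖ W)) ∩ (Z ∪ W)^c = {}
(W ∖ X) ∪ ((Z ∩ ((W ∪ Z) ∖ W)) ∩ (Z ∪ W)^c) = {10,14,15,19}
Z ∖ X = {10,11,14,15,16,19}
(Z ∖ X) ∖ X = {10,11,14,15,16,19}
Every element of {10,14,15,19} is in {10,11,14,15,16,19}, so (W ∖ X) ∪ ((Z ∩ ((W ∪ Z) ∖ W)) ∩ (Z ∪ W)^c) ⊆ (Z ∖ X) ∖ X.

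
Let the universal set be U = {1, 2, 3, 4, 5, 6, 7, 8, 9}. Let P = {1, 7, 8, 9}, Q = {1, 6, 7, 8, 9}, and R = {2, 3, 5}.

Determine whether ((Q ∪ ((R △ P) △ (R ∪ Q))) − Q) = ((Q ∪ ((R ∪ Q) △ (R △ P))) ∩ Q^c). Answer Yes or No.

Yes

R △ P = {1, 2, 3, 5, 7, 8, 9}
R ∪ Q = {1, 2, 3, 5, 6, 7, 8, 9}
(R △ P) △ (R ∪ Q) = {6}
Q ∪ ((R △ P) △ (R ∪ Q)) = {1, 6, 7, 8, 9}
(Q ∪ ((R △ P) △ (R ∪ Q))) − Q = {}
(R ∪ Q) △ (R △ P) = {6}
Q ∪ ((R ∪ Q) △ (R △ P)) = {1, 6, 7, 8, 9}
Q^c = {2, 3, 4, 5}
(Q ∪ ((R ∪ Q) △ (R △ P))) ∩ Q^c = {}
Both equal {}, so (Q ∪ ((R △ P) △ (R ∪ Q))) − Q = (Q ∪ ((R ∪ Q) △ (R △ P))) ∩ Q^c.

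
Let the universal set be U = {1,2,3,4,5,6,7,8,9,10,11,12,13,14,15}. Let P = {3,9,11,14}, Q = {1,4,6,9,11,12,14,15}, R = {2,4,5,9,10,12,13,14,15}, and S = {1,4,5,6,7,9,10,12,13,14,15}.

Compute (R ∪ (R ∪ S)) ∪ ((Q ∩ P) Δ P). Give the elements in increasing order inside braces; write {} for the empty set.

R ∪ S = {1,2,4,5,6,7,9,10,12,13,14,15}
R ∪ (R ∪ S) = {1,2,4,5,6,7,9,10,12,13,14,15}
Q ∩ P = {9,11,14}
(Q ∩ P) Δ P = {3}
(R ∪ (R ∪ S)) ∪ ((Q ∩ P) Δ P) = {1,2,3,4,5,6,7,9,10,12,13,14,15}

{1,2,3,4,5,6,7,9,10,12,13,14,15}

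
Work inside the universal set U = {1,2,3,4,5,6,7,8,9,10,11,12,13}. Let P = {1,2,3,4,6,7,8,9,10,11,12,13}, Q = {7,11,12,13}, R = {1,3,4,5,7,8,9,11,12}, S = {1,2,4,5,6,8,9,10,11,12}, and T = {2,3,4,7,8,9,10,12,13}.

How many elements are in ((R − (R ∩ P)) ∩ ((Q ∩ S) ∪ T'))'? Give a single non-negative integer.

12

R ∩ P = {1,3,4,7,8,9,11,12}
R − (R ∩ P) = {5}
Q ∩ S = {11,12}
T' = {1,5,6,11}
(Q ∩ S) ∪ T' = {1,5,6,11,12}
(R − (R ∩ P)) ∩ ((Q ∩ S) ∪ T') = {5}
((R − (R ∩ P)) ∩ ((Q ∩ S) ∪ T'))' = {1,2,3,4,6,7,8,9,10,11,12,13}
|((R − (R ∩ P)) ∩ ((Q ∩ S) ∪ T'))'| = 12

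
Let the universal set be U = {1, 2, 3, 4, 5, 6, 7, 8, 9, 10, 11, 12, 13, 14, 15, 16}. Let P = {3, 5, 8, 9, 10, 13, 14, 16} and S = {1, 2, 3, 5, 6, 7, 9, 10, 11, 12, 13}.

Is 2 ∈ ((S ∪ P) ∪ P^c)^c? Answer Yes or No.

2 ∈ S and 2 ∉ P, so 2 ∈ S ∪ P
2 ∉ P, so 2 ∈ P^c
2 ∈ (S ∪ P) and 2 ∈ P^c, so 2 ∈ (S ∪ P) ∪ P^c
2 ∉ ((S ∪ P) ∪ P^c)^c since 2 ∈ ((S ∪ P) ∪ P^c)

No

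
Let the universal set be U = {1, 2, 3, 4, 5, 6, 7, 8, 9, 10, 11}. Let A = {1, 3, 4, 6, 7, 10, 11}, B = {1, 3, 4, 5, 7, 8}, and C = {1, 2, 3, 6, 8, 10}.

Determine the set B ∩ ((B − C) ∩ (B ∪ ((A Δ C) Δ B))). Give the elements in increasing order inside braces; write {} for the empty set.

{4, 5, 7}

B − C = {4, 5, 7}
A Δ C = {2, 4, 7, 8, 11}
(A Δ C) Δ B = {1, 2, 3, 5, 11}
B ∪ ((A Δ C) Δ B) = {1, 2, 3, 4, 5, 7, 8, 11}
(B − C) ∩ (B ∪ ((A Δ C) Δ B)) = {4, 5, 7}
B ∩ ((B − C) ∩ (B ∪ ((A Δ C) Δ B))) = {4, 5, 7}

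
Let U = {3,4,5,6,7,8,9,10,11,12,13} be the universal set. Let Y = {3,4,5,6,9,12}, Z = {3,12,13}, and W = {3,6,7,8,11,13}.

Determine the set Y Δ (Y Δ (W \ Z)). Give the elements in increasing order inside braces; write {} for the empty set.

W \ Z = {6,7,8,11}
Y Δ (W \ Z) = {3,4,5,7,8,9,11,12}
Y Δ (Y Δ (W \ Z)) = {6,7,8,11}

{6,7,8,11}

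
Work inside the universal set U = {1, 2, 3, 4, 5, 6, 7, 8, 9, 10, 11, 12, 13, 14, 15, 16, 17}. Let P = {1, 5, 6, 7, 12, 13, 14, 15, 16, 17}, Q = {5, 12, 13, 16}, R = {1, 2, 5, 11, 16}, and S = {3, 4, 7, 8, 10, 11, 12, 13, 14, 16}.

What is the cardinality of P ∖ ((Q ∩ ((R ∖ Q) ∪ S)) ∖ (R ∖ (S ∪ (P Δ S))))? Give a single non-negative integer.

R ∖ Q = {1, 2, 11}
(R ∖ Q) ∪ S = {1, 2, 3, 4, 7, 8, 10, 11, 12, 13, 14, 16}
Q ∩ ((R ∖ Q) ∪ S) = {12, 13, 16}
P Δ S = {1, 3, 4, 5, 6, 8, 10, 11, 15, 17}
S ∪ (P Δ S) = {1, 3, 4, 5, 6, 7, 8, 10, 11, 12, 13, 14, 15, 16, 17}
R ∖ (S ∪ (P Δ S)) = {2}
(Q ∩ ((R ∖ Q) ∪ S)) ∖ (R ∖ (S ∪ (P Δ S))) = {12, 13, 16}
P ∖ ((Q ∩ ((R ∖ Q) ∪ S)) ∖ (R ∖ (S ∪ (P Δ S)))) = {1, 5, 6, 7, 14, 15, 17}
|P ∖ ((Q ∩ ((R ∖ Q) ∪ S)) ∖ (R ∖ (S ∪ (P Δ S))))| = 7

7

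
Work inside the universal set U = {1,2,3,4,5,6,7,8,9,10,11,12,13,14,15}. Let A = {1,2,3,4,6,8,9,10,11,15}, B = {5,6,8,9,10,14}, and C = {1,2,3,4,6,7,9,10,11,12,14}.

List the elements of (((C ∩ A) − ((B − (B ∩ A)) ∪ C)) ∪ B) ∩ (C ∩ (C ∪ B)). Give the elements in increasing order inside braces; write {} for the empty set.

{6,9,10,14}

C ∩ A = {1,2,3,4,6,9,10,11}
B ∩ A = {6,8,9,10}
B − (B ∩ A) = {5,14}
(B − (B ∩ A)) ∪ C = {1,2,3,4,5,6,7,9,10,11,12,14}
(C ∩ A) − ((B − (B ∩ A)) ∪ C) = {}
((C ∩ A) − ((B − (B ∩ A)) ∪ C)) ∪ B = {5,6,8,9,10,14}
C ∪ B = {1,2,3,4,5,6,7,8,9,10,11,12,14}
C ∩ (C ∪ B) = {1,2,3,4,6,7,9,10,11,12,14}
(((C ∩ A) − ((B − (B ∩ A)) ∪ C)) ∪ B) ∩ (C ∩ (C ∪ B)) = {6,9,10,14}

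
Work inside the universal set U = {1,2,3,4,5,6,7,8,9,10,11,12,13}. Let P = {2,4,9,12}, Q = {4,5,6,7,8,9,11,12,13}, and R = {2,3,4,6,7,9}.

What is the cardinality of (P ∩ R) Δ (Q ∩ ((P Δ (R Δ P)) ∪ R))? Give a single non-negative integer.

P ∩ R = {2,4,9}
R Δ P = {3,6,7,12}
P Δ (R Δ P) = {2,3,4,6,7,9}
(P Δ (R Δ P)) ∪ R = {2,3,4,6,7,9}
Q ∩ ((P Δ (R Δ P)) ∪ R) = {4,6,7,9}
(P ∩ R) Δ (Q ∩ ((P Δ (R Δ P)) ∪ R)) = {2,6,7}
|(P ∩ R) Δ (Q ∩ ((P Δ (R Δ P)) ∪ R))| = 3

3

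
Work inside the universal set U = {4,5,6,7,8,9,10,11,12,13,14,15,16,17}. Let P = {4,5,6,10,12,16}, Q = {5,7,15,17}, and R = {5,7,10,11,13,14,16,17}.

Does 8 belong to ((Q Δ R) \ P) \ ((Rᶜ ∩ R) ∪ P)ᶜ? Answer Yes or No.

No

8 ∉ Q and 8 ∉ R, so 8 ∉ Q Δ R
8 ∉ (Q Δ R) and 8 ∉ P, so 8 ∉ (Q Δ R) \ P
8 ∉ R, so 8 ∈ Rᶜ
8 ∈ Rᶜ and 8 ∉ R, so 8 ∉ Rᶜ ∩ R
8 ∉ (Rᶜ ∩ R) and 8 ∉ P, so 8 ∉ (Rᶜ ∩ R) ∪ P
8 ∈ ((Rᶜ ∩ R) ∪ P)ᶜ since 8 ∉ ((Rᶜ ∩ R) ∪ P)
8 ∉ ((Q Δ R) \ P) and 8 ∈ ((Rᶜ ∩ R) ∪ P)ᶜ, so 8 ∉ ((Q Δ R) \ P) \ ((Rᶜ ∩ R) ∪ P)ᶜ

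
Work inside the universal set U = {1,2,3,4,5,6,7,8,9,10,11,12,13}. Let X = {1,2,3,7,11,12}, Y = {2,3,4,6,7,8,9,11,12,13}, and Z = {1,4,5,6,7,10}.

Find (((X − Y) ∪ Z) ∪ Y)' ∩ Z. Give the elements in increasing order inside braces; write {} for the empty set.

X − Y = {1}
(X − Y) ∪ Z = {1,4,5,6,7,10}
((X − Y) ∪ Z) ∪ Y = {1,2,3,4,5,6,7,8,9,10,11,12,13}
(((X − Y) ∪ Z) ∪ Y)' = {}
(((X − Y) ∪ Z) ∪ Y)' ∩ Z = {}

{}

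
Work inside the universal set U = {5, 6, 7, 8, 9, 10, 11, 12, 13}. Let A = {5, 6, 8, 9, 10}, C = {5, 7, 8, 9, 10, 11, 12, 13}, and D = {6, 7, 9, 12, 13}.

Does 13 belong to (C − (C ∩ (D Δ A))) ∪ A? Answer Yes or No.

No

13 ∈ D and 13 ∉ A, so 13 ∈ D Δ A
13 ∈ C and 13 ∈ (D Δ A), so 13 ∈ C ∩ (D Δ A)
13 ∈ C and 13 ∈ (C ∩ (D Δ A)), so 13 ∉ C − (C ∩ (D Δ A))
13 ∉ (C − (C ∩ (D Δ A))) and 13 ∉ A, so 13 ∉ (C − (C ∩ (D Δ A))) ∪ A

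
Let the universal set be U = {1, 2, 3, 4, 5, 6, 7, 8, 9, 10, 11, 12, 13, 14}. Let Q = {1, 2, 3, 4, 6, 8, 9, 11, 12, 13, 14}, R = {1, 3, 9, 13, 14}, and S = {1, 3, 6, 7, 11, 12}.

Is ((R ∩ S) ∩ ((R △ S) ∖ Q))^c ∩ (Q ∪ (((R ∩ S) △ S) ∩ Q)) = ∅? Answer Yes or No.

No

R ∩ S = {1, 3}
R △ S = {6, 7, 9, 11, 12, 13, 14}
(R △ S) ∖ Q = {7}
(R ∩ S) ∩ ((R △ S) ∖ Q) = {}
((R ∩ S) ∩ ((R △ S) ∖ Q))^c = {1, 2, 3, 4, 5, 6, 7, 8, 9, 10, 11, 12, 13, 14}
(R ∩ S) △ S = {6, 7, 11, 12}
((R ∩ S) △ S) ∩ Q = {6, 11, 12}
Q ∪ (((R ∩ S) △ S) ∩ Q) = {1, 2, 3, 4, 6, 8, 9, 11, 12, 13, 14}
1 lies in both, so they are not disjoint.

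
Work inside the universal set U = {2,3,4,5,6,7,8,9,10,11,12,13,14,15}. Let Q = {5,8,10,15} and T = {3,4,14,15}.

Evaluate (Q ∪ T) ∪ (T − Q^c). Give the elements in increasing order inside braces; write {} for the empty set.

{3,4,5,8,10,14,15}

Q ∪ T = {3,4,5,8,10,14,15}
Q^c = {2,3,4,6,7,9,11,12,13,14}
T − Q^c = {15}
(Q ∪ T) ∪ (T − Q^c) = {3,4,5,8,10,14,15}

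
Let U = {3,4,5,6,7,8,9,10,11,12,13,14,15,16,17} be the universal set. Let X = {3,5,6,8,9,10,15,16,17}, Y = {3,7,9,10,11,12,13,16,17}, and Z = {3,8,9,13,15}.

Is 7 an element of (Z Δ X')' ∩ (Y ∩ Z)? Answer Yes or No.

No

7 ∉ X, so 7 ∈ X'
7 ∉ Z and 7 ∈ X', so 7 ∈ Z Δ X'
7 ∉ (Z Δ X')' since 7 ∈ (Z Δ X')
7 ∈ Y and 7 ∉ Z, so 7 ∉ Y ∩ Z
7 ∉ (Z Δ X')' and 7 ∉ (Y ∩ Z), so 7 ∉ (Z Δ X')' ∩ (Y ∩ Z)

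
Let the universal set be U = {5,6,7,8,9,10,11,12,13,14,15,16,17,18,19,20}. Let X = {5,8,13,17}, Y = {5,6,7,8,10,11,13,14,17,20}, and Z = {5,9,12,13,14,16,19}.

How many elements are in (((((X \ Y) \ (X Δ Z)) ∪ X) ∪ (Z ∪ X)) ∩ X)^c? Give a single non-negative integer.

X \ Y = {}
X Δ Z = {8,9,12,14,16,17,19}
(X \ Y) \ (X Δ Z) = {}
((X \ Y) \ (X Δ Z)) ∪ X = {5,8,13,17}
Z ∪ X = {5,8,9,12,13,14,16,17,19}
(((X \ Y) \ (X Δ Z)) ∪ X) ∪ (Z ∪ X) = {5,8,9,12,13,14,16,17,19}
((((X \ Y) \ (X Δ Z)) ∪ X) ∪ (Z ∪ X)) ∩ X = {5,8,13,17}
(((((X \ Y) \ (X Δ Z)) ∪ X) ∪ (Z ∪ X)) ∩ X)^c = {6,7,9,10,11,12,14,15,16,18,19,20}
|(((((X \ Y) \ (X Δ Z)) ∪ X) ∪ (Z ∪ X)) ∩ X)^c| = 12

12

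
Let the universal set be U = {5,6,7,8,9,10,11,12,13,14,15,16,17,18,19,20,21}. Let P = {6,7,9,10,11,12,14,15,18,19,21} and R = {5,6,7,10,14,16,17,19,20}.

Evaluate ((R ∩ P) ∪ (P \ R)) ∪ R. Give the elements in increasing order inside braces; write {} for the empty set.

{5,6,7,9,10,11,12,14,15,16,17,18,19,20,21}

R ∩ P = {6,7,10,14,19}
P \ R = {9,11,12,15,18,21}
(R ∩ P) ∪ (P \ R) = {6,7,9,10,11,12,14,15,18,19,21}
((R ∩ P) ∪ (P \ R)) ∪ R = {5,6,7,9,10,11,12,14,15,16,17,18,19,20,21}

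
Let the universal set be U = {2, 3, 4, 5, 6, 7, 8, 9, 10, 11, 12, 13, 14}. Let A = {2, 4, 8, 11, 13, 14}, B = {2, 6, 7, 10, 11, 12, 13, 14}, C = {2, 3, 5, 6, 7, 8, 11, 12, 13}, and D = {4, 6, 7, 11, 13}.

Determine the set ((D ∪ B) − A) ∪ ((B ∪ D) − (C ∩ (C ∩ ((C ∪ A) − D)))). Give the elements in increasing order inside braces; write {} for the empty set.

{4, 6, 7, 10, 11, 12, 13, 14}

D ∪ B = {2, 4, 6, 7, 10, 11, 12, 13, 14}
(D ∪ B) − A = {6, 7, 10, 12}
B ∪ D = {2, 4, 6, 7, 10, 11, 12, 13, 14}
C ∪ A = {2, 3, 4, 5, 6, 7, 8, 11, 12, 13, 14}
(C ∪ A) − D = {2, 3, 5, 8, 12, 14}
C ∩ ((C ∪ A) − D) = {2, 3, 5, 8, 12}
C ∩ (C ∩ ((C ∪ A) − D)) = {2, 3, 5, 8, 12}
(B ∪ D) − (C ∩ (C ∩ ((C ∪ A) − D))) = {4, 6, 7, 10, 11, 13, 14}
((D ∪ B) − A) ∪ ((B ∪ D) − (C ∩ (C ∩ ((C ∪ A) − D)))) = {4, 6, 7, 10, 11, 12, 13, 14}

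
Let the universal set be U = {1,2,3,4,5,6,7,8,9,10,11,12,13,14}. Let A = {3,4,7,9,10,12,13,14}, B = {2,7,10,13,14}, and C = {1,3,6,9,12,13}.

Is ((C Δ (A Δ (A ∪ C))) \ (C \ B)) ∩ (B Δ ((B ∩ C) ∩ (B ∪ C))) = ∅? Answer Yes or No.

Yes

A ∪ C = {1,3,4,6,7,9,10,12,13,14}
A Δ (A ∪ C) = {1,6}
C Δ (A Δ (A ∪ C)) = {3,9,12,13}
C \ B = {1,3,6,9,12}
(C Δ (A Δ (A ∪ C))) \ (C \ B) = {13}
B ∩ C = {13}
B ∪ C = {1,2,3,6,7,9,10,12,13,14}
(B ∩ C) ∩ (B ∪ C) = {13}
B Δ ((B ∩ C) ∩ (B ∪ C)) = {2,7,10,14}
{13} and {2,7,10,14} share no elements.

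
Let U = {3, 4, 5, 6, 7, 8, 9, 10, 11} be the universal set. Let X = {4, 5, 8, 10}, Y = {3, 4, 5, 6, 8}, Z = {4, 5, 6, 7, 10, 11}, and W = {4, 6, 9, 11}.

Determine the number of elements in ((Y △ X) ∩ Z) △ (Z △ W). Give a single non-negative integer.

4

Y △ X = {3, 6, 10}
(Y △ X) ∩ Z = {6, 10}
Z △ W = {5, 7, 9, 10}
((Y △ X) ∩ Z) △ (Z △ W) = {5, 6, 7, 9}
|((Y △ X) ∩ Z) △ (Z △ W)| = 4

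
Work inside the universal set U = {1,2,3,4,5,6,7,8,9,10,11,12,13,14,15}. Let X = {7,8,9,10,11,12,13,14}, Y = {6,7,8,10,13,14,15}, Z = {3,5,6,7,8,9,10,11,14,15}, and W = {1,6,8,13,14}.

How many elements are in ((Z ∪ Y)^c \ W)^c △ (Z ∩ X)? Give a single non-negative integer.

Z ∪ Y = {3,5,6,7,8,9,10,11,13,14,15}
(Z ∪ Y)^c = {1,2,4,12}
(Z ∪ Y)^c \ W = {2,4,12}
((Z ∪ Y)^c \ W)^c = {1,3,5,6,7,8,9,10,11,13,14,15}
Z ∩ X = {7,8,9,10,11,14}
((Z ∪ Y)^c \ W)^c △ (Z ∩ X) = {1,3,5,6,13,15}
|((Z ∪ Y)^c \ W)^c △ (Z ∩ X)| = 6

6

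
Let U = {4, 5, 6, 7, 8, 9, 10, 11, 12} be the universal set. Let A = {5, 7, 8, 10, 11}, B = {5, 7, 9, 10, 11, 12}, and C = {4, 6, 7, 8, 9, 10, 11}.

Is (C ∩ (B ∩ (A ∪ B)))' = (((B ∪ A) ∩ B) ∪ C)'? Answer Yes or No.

No

A ∪ B = {5, 7, 8, 9, 10, 11, 12}
B ∩ (A ∪ B) = {5, 7, 9, 10, 11, 12}
C ∩ (B ∩ (A ∪ B)) = {7, 9, 10, 11}
(C ∩ (B ∩ (A ∪ B)))' = {4, 5, 6, 8, 12}
B ∪ A = {5, 7, 8, 9, 10, 11, 12}
(B ∪ A) ∩ B = {5, 7, 9, 10, 11, 12}
((B ∪ A) ∩ B) ∪ C = {4, 5, 6, 7, 8, 9, 10, 11, 12}
(((B ∪ A) ∩ B) ∪ C)' = {}
4 ∈ (C ∩ (B ∩ (A ∪ B)))' but 4 ∉ (((B ∪ A) ∩ B) ∪ C)', so they differ.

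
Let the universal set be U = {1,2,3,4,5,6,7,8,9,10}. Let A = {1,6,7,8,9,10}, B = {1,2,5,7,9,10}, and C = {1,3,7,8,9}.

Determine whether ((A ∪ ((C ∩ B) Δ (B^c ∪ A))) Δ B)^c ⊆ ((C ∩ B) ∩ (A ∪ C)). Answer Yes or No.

No

C ∩ B = {1,7,9}
B^c = {3,4,6,8}
B^c ∪ A = {1,3,4,6,7,8,9,10}
(C ∩ B) Δ (B^c ∪ A) = {3,4,6,8,10}
A ∪ ((C ∩ B) Δ (B^c ∪ A)) = {1,3,4,6,7,8,9,10}
(A ∪ ((C ∩ B) Δ (B^c ∪ A))) Δ B = {2,3,4,5,6,8}
((A ∪ ((C ∩ B) Δ (B^c ∪ A))) Δ B)^c = {1,7,9,10}
A ∪ C = {1,3,6,7,8,9,10}
(C ∩ B) ∩ (A ∪ C) = {1,7,9}
10 ∈ ((A ∪ ((C ∩ B) Δ (B^c ∪ A))) Δ B)^c but 10 ∉ (C ∩ B) ∩ (A ∪ C), so the inclusion fails.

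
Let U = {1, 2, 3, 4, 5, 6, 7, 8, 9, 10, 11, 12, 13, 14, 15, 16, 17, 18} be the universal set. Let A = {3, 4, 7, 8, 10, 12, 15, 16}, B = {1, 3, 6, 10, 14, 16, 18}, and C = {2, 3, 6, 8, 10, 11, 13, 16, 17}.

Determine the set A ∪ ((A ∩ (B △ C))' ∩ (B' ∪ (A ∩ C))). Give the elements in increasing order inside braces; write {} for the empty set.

{2, 3, 4, 5, 7, 8, 9, 10, 11, 12, 13, 15, 16, 17}

B △ C = {1, 2, 8, 11, 13, 14, 17, 18}
A ∩ (B △ C) = {8}
(A ∩ (B △ C))' = {1, 2, 3, 4, 5, 6, 7, 9, 10, 11, 12, 13, 14, 15, 16, 17, 18}
B' = {2, 4, 5, 7, 8, 9, 11, 12, 13, 15, 17}
A ∩ C = {3, 8, 10, 16}
B' ∪ (A ∩ C) = {2, 3, 4, 5, 7, 8, 9, 10, 11, 12, 13, 15, 16, 17}
(A ∩ (B △ C))' ∩ (B' ∪ (A ∩ C)) = {2, 3, 4, 5, 7, 9, 10, 11, 12, 13, 15, 16, 17}
A ∪ ((A ∩ (B △ C))' ∩ (B' ∪ (A ∩ C))) = {2, 3, 4, 5, 7, 8, 9, 10, 11, 12, 13, 15, 16, 17}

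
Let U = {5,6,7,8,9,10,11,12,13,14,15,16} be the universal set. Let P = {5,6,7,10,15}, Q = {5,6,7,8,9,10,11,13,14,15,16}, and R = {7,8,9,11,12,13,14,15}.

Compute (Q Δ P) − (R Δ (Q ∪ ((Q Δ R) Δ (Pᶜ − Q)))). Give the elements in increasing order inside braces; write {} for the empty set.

Q Δ P = {8,9,11,13,14,16}
Q Δ R = {5,6,10,12,16}
Pᶜ = {8,9,11,12,13,14,16}
Pᶜ − Q = {12}
(Q Δ R) Δ (Pᶜ − Q) = {5,6,10,16}
Q ∪ ((Q Δ R) Δ (Pᶜ − Q)) = {5,6,7,8,9,10,11,13,14,15,16}
R Δ (Q ∪ ((Q Δ R) Δ (Pᶜ − Q))) = {5,6,10,12,16}
(Q Δ P) − (R Δ (Q ∪ ((Q Δ R) Δ (Pᶜ − Q)))) = {8,9,11,13,14}

{8,9,11,13,14}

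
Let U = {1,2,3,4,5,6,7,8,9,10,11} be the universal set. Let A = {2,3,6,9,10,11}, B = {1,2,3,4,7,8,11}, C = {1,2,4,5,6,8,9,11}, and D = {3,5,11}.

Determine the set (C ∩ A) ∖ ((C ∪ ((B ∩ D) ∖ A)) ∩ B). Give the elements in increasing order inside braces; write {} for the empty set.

{6,9}

C ∩ A = {2,6,9,11}
B ∩ D = {3,11}
(B ∩ D) ∖ A = {}
C ∪ ((B ∩ D) ∖ A) = {1,2,4,5,6,8,9,11}
(C ∪ ((B ∩ D) ∖ A)) ∩ B = {1,2,4,8,11}
(C ∩ A) ∖ ((C ∪ ((B ∩ D) ∖ A)) ∩ B) = {6,9}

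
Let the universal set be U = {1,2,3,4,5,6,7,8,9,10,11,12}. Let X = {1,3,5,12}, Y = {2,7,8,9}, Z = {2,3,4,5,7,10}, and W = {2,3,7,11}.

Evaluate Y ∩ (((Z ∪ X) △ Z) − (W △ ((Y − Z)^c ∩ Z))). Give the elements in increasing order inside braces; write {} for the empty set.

Z ∪ X = {1,2,3,4,5,7,10,12}
(Z ∪ X) △ Z = {1,12}
Y − Z = {8,9}
(Y − Z)^c = {1,2,3,4,5,6,7,10,11,12}
(Y − Z)^c ∩ Z = {2,3,4,5,7,10}
W △ ((Y − Z)^c ∩ Z) = {4,5,10,11}
((Z ∪ X) △ Z) − (W △ ((Y − Z)^c ∩ Z)) = {1,12}
Y ∩ (((Z ∪ X) △ Z) − (W △ ((Y − Z)^c ∩ Z))) = {}

{}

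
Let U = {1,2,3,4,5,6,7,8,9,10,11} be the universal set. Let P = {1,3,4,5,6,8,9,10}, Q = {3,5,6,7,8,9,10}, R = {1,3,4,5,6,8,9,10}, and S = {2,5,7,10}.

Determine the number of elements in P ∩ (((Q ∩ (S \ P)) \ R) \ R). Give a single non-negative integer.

0

S \ P = {2,7}
Q ∩ (S \ P) = {7}
(Q ∩ (S \ P)) \ R = {7}
((Q ∩ (S \ P)) \ R) \ R = {7}
P ∩ (((Q ∩ (S \ P)) \ R) \ R) = {}
|P ∩ (((Q ∩ (S \ P)) \ R) \ R)| = 0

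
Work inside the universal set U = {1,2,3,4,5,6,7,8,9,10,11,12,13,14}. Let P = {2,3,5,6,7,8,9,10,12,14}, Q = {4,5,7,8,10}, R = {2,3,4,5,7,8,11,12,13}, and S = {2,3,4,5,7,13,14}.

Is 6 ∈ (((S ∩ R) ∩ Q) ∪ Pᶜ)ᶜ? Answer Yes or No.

6 ∉ S and 6 ∉ R, so 6 ∉ S ∩ R
6 ∉ (S ∩ R) and 6 ∉ Q, so 6 ∉ (S ∩ R) ∩ Q
6 ∈ P, so 6 ∉ Pᶜ
6 ∉ ((S ∩ R) ∩ Q) and 6 ∉ Pᶜ, so 6 ∉ ((S ∩ R) ∩ Q) ∪ Pᶜ
6 ∈ (((S ∩ R) ∩ Q) ∪ Pᶜ)ᶜ since 6 ∉ (((S ∩ R) ∩ Q) ∪ Pᶜ)

Yes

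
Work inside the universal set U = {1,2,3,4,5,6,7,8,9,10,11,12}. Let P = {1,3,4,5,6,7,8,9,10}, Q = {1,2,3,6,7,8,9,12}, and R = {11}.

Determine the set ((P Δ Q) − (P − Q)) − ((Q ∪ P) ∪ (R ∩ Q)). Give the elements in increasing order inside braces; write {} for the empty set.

{}

P Δ Q = {2,4,5,10,12}
P − Q = {4,5,10}
(P Δ Q) − (P − Q) = {2,12}
Q ∪ P = {1,2,3,4,5,6,7,8,9,10,12}
R ∩ Q = {}
(Q ∪ P) ∪ (R ∩ Q) = {1,2,3,4,5,6,7,8,9,10,12}
((P Δ Q) − (P − Q)) − ((Q ∪ P) ∪ (R ∩ Q)) = {}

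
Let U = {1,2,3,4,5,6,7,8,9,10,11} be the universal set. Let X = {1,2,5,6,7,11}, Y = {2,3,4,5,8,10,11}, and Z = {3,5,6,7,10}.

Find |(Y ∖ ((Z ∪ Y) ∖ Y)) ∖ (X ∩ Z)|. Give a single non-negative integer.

Z ∪ Y = {2,3,4,5,6,7,8,10,11}
(Z ∪ Y) ∖ Y = {6,7}
Y ∖ ((Z ∪ Y) ∖ Y) = {2,3,4,5,8,10,11}
X ∩ Z = {5,6,7}
(Y ∖ ((Z ∪ Y) ∖ Y)) ∖ (X ∩ Z) = {2,3,4,8,10,11}
|(Y ∖ ((Z ∪ Y) ∖ Y)) ∖ (X ∩ Z)| = 6

6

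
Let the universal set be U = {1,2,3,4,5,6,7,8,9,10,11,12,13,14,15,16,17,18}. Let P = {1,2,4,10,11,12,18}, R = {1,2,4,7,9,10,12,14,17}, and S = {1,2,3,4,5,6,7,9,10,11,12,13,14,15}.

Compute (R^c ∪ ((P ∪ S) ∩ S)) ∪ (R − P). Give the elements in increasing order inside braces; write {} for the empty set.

R^c = {3,5,6,8,11,13,15,16,18}
P ∪ S = {1,2,3,4,5,6,7,9,10,11,12,13,14,15,18}
(P ∪ S) ∩ S = {1,2,3,4,5,6,7,9,10,11,12,13,14,15}
R^c ∪ ((P ∪ S) ∩ S) = {1,2,3,4,5,6,7,8,9,10,11,12,13,14,15,16,18}
R − P = {7,9,14,17}
(R^c ∪ ((P ∪ S) ∩ S)) ∪ (R − P) = {1,2,3,4,5,6,7,8,9,10,11,12,13,14,15,16,17,18}

{1,2,3,4,5,6,7,8,9,10,11,12,13,14,15,16,17,18}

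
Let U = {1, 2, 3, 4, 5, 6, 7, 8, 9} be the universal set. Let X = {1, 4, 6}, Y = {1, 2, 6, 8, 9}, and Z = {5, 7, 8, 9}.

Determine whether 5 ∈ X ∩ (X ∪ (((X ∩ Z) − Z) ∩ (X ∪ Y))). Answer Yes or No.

5 ∉ X and 5 ∈ Z, so 5 ∉ X ∩ Z
5 ∉ (X ∩ Z) and 5 ∈ Z, so 5 ∉ (X ∩ Z) − Z
5 ∉ X and 5 ∉ Y, so 5 ∉ X ∪ Y
5 ∉ ((X ∩ Z) − Z) and 5 ∉ (X ∪ Y), so 5 ∉ ((X ∩ Z) − Z) ∩ (X ∪ Y)
5 ∉ X and 5 ∉ (((X ∩ Z) − Z) ∩ (X ∪ Y)), so 5 ∉ X ∪ (((X ∩ Z) − Z) ∩ (X ∪ Y))
5 ∉ X and 5 ∉ (X ∪ (((X ∩ Z) − Z) ∩ (X ∪ Y))), so 5 ∉ X ∩ (X ∪ (((X ∩ Z) − Z) ∩ (X ∪ Y)))

No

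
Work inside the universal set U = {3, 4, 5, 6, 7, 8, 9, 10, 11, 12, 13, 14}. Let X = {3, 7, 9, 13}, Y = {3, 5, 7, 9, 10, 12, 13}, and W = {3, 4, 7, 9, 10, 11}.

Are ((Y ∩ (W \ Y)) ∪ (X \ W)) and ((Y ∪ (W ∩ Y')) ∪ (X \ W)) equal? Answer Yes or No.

No

W \ Y = {4, 11}
Y ∩ (W \ Y) = {}
X \ W = {13}
(Y ∩ (W \ Y)) ∪ (X \ W) = {13}
Y' = {4, 6, 8, 11, 14}
W ∩ Y' = {4, 11}
Y ∪ (W ∩ Y') = {3, 4, 5, 7, 9, 10, 11, 12, 13}
(Y ∪ (W ∩ Y')) ∪ (X \ W) = {3, 4, 5, 7, 9, 10, 11, 12, 13}
3 ∈ (Y ∪ (W ∩ Y')) ∪ (X \ W) but 3 ∉ (Y ∩ (W \ Y)) ∪ (X \ W), so they differ.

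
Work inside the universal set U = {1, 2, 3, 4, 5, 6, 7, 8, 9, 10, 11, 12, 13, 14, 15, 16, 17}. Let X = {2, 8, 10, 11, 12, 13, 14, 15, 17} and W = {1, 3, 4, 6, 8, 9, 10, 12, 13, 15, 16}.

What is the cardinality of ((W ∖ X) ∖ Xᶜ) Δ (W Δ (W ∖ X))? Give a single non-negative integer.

W ∖ X = {1, 3, 4, 6, 9, 16}
Xᶜ = {1, 3, 4, 5, 6, 7, 9, 16}
(W ∖ X) ∖ Xᶜ = {}
W Δ (W ∖ X) = {8, 10, 12, 13, 15}
((W ∖ X) ∖ Xᶜ) Δ (W Δ (W ∖ X)) = {8, 10, 12, 13, 15}
|((W ∖ X) ∖ Xᶜ) Δ (W Δ (W ∖ X))| = 5

5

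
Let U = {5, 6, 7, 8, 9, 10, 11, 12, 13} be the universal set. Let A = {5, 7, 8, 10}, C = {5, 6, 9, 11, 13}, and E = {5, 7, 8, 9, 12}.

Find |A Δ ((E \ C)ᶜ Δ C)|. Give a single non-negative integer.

3

E \ C = {7, 8, 12}
(E \ C)ᶜ = {5, 6, 9, 10, 11, 13}
(E \ C)ᶜ Δ C = {10}
A Δ ((E \ C)ᶜ Δ C) = {5, 7, 8}
|A Δ ((E \ C)ᶜ Δ C)| = 3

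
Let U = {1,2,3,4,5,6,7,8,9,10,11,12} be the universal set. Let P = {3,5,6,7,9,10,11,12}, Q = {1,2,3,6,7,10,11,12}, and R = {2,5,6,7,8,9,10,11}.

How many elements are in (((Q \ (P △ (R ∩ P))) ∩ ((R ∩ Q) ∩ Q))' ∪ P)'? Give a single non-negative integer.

R ∩ P = {5,6,7,9,10,11}
P △ (R ∩ P) = {3,12}
Q \ (P △ (R ∩ P)) = {1,2,6,7,10,11}
R ∩ Q = {2,6,7,10,11}
(R ∩ Q) ∩ Q = {2,6,7,10,11}
(Q \ (P △ (R ∩ P))) ∩ ((R ∩ Q) ∩ Q) = {2,6,7,10,11}
((Q \ (P △ (R ∩ P))) ∩ ((R ∩ Q) ∩ Q))' = {1,3,4,5,8,9,12}
((Q \ (P △ (R ∩ P))) ∩ ((R ∩ Q) ∩ Q))' ∪ P = {1,3,4,5,6,7,8,9,10,11,12}
(((Q \ (P △ (R ∩ P))) ∩ ((R ∩ Q) ∩ Q))' ∪ P)' = {2}
|(((Q \ (P △ (R ∩ P))) ∩ ((R ∩ Q) ∩ Q))' ∪ P)'| = 1

1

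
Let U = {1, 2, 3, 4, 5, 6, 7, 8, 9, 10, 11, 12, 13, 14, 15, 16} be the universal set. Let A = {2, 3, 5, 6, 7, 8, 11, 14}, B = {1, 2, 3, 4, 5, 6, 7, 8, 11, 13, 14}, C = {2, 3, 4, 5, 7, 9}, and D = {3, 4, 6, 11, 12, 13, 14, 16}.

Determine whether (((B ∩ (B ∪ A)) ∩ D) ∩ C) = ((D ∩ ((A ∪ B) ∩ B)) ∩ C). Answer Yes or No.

Yes

B ∪ A = {1, 2, 3, 4, 5, 6, 7, 8, 11, 13, 14}
B ∩ (B ∪ A) = {1, 2, 3, 4, 5, 6, 7, 8, 11, 13, 14}
(B ∩ (B ∪ A)) ∩ D = {3, 4, 6, 11, 13, 14}
((B ∩ (B ∪ A)) ∩ D) ∩ C = {3, 4}
A ∪ B = {1, 2, 3, 4, 5, 6, 7, 8, 11, 13, 14}
(A ∪ B) ∩ B = {1, 2, 3, 4, 5, 6, 7, 8, 11, 13, 14}
D ∩ ((A ∪ B) ∩ B) = {3, 4, 6, 11, 13, 14}
(D ∩ ((A ∪ B) ∩ B)) ∩ C = {3, 4}
Both equal {3, 4}, so ((B ∩ (B ∪ A)) ∩ D) ∩ C = (D ∩ ((A ∪ B) ∩ B)) ∩ C.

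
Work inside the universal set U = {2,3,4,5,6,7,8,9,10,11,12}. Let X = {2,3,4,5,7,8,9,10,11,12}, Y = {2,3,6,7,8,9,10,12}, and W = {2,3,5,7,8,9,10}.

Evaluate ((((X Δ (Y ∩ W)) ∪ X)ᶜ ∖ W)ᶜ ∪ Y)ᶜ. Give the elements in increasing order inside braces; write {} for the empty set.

{}

Y ∩ W = {2,3,7,8,9,10}
X Δ (Y ∩ W) = {4,5,11,12}
(X Δ (Y ∩ W)) ∪ X = {2,3,4,5,7,8,9,10,11,12}
((X Δ (Y ∩ W)) ∪ X)ᶜ = {6}
((X Δ (Y ∩ W)) ∪ X)ᶜ ∖ W = {6}
(((X Δ (Y ∩ W)) ∪ X)ᶜ ∖ W)ᶜ = {2,3,4,5,7,8,9,10,11,12}
(((X Δ (Y ∩ W)) ∪ X)ᶜ ∖ W)ᶜ ∪ Y = {2,3,4,5,6,7,8,9,10,11,12}
((((X Δ (Y ∩ W)) ∪ X)ᶜ ∖ W)ᶜ ∪ Y)ᶜ = {}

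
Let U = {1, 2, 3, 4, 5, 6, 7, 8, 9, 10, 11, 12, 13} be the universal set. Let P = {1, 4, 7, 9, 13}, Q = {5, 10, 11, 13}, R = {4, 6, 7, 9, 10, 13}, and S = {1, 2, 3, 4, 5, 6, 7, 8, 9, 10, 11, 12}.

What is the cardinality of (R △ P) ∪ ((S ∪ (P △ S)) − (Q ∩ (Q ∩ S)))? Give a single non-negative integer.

11

R △ P = {1, 6, 10}
P △ S = {2, 3, 5, 6, 8, 10, 11, 12, 13}
S ∪ (P △ S) = {1, 2, 3, 4, 5, 6, 7, 8, 9, 10, 11, 12, 13}
Q ∩ S = {5, 10, 11}
Q ∩ (Q ∩ S) = {5, 10, 11}
(S ∪ (P △ S)) − (Q ∩ (Q ∩ S)) = {1, 2, 3, 4, 6, 7, 8, 9, 12, 13}
(R △ P) ∪ ((S ∪ (P △ S)) − (Q ∩ (Q ∩ S))) = {1, 2, 3, 4, 6, 7, 8, 9, 10, 12, 13}
|(R △ P) ∪ ((S ∪ (P △ S)) − (Q ∩ (Q ∩ S)))| = 11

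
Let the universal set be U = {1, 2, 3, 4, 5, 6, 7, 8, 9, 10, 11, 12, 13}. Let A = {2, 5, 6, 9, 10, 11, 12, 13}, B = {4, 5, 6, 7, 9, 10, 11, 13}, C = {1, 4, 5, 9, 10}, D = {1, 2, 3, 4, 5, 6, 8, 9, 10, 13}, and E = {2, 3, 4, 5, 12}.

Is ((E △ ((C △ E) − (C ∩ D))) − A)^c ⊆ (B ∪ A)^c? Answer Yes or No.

C △ E = {1, 2, 3, 9, 10, 12}
C ∩ D = {1, 4, 5, 9, 10}
(C △ E) − (C ∩ D) = {2, 3, 12}
E △ ((C △ E) − (C ∩ D)) = {4, 5}
(E △ ((C △ E) − (C ∩ D))) − A = {4}
((E △ ((C △ E) − (C ∩ D))) − A)^c = {1, 2, 3, 5, 6, 7, 8, 9, 10, 11, 12, 13}
B ∪ A = {2, 4, 5, 6, 7, 9, 10, 11, 12, 13}
(B ∪ A)^c = {1, 3, 8}
2 ∈ ((E △ ((C △ E) − (C ∩ D))) − A)^c but 2 ∉ (B ∪ A)^c, so the inclusion fails.

No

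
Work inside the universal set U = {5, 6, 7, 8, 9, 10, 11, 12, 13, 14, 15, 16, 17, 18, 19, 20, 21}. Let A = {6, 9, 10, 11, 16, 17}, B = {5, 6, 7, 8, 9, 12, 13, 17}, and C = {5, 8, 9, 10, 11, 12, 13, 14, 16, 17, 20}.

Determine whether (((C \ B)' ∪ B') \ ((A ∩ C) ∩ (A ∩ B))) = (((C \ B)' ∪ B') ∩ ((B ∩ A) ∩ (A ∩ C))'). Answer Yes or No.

C \ B = {10, 11, 14, 16, 20}
(C \ B)' = {5, 6, 7, 8, 9, 12, 13, 15, 17, 18, 19, 21}
B' = {10, 11, 14, 15, 16, 18, 19, 20, 21}
(C \ B)' ∪ B' = {5, 6, 7, 8, 9, 10, 11, 12, 13, 14, 15, 16, 17, 18, 19, 20, 21}
A ∩ C = {9, 10, 11, 16, 17}
A ∩ B = {6, 9, 17}
(A ∩ C) ∩ (A ∩ B) = {9, 17}
((C \ B)' ∪ B') \ ((A ∩ C) ∩ (A ∩ B)) = {5, 6, 7, 8, 10, 11, 12, 13, 14, 15, 16, 18, 19, 20, 21}
B ∩ A = {6, 9, 17}
(B ∩ A) ∩ (A ∩ C) = {9, 17}
((B ∩ A) ∩ (A ∩ C))' = {5, 6, 7, 8, 10, 11, 12, 13, 14, 15, 16, 18, 19, 20, 21}
((C \ B)' ∪ B') ∩ ((B ∩ A) ∩ (A ∩ C))' = {5, 6, 7, 8, 10, 11, 12, 13, 14, 15, 16, 18, 19, 20, 21}
Both equal {5, 6, 7, 8, 10, 11, 12, 13, 14, 15, 16, 18, 19, 20, 21}, so ((C \ B)' ∪ B') \ ((A ∩ C) ∩ (A ∩ B)) = ((C \ B)' ∪ B') ∩ ((B ∩ A) ∩ (A ∩ C))'.

Yes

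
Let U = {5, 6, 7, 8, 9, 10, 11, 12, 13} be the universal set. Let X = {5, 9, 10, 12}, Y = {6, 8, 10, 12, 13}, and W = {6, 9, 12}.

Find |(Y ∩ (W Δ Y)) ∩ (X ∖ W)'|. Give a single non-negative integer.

W Δ Y = {8, 9, 10, 13}
Y ∩ (W Δ Y) = {8, 10, 13}
X ∖ W = {5, 10}
(X ∖ W)' = {6, 7, 8, 9, 11, 12, 13}
(Y ∩ (W Δ Y)) ∩ (X ∖ W)' = {8, 13}
|(Y ∩ (W Δ Y)) ∩ (X ∖ W)'| = 2

2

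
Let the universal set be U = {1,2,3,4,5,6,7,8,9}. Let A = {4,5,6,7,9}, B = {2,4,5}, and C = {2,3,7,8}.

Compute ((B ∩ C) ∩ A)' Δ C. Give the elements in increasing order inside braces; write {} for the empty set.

{1,4,5,6,9}

B ∩ C = {2}
(B ∩ C) ∩ A = {}
((B ∩ C) ∩ A)' = {1,2,3,4,5,6,7,8,9}
((B ∩ C) ∩ A)' Δ C = {1,4,5,6,9}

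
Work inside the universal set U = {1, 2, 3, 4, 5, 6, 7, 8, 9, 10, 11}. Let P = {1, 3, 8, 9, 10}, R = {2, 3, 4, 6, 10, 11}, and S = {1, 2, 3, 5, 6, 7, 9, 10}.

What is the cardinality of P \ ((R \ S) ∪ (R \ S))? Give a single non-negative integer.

5

R \ S = {4, 11}
(R \ S) ∪ (R \ S) = {4, 11}
P \ ((R \ S) ∪ (R \ S)) = {1, 3, 8, 9, 10}
|P \ ((R \ S) ∪ (R \ S))| = 5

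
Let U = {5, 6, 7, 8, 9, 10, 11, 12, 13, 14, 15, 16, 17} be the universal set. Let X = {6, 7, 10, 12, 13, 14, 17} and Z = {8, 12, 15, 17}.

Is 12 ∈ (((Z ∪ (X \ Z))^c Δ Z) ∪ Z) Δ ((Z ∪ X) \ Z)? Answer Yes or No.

12 ∈ X and 12 ∈ Z, so 12 ∉ X \ Z
12 ∈ Z and 12 ∉ (X \ Z), so 12 ∈ Z ∪ (X \ Z)
12 ∉ (Z ∪ (X \ Z))^c since 12 ∈ (Z ∪ (X \ Z))
12 ∉ (Z ∪ (X \ Z))^c and 12 ∈ Z, so 12 ∈ (Z ∪ (X \ Z))^c Δ Z
12 ∈ ((Z ∪ (X \ Z))^c Δ Z) and 12 ∈ Z, so 12 ∈ ((Z ∪ (X \ Z))^c Δ Z) ∪ Z
12 ∈ Z and 12 ∈ X, so 12 ∈ Z ∪ X
12 ∈ (Z ∪ X) and 12 ∈ Z, so 12 ∉ (Z ∪ X) \ Z
12 ∈ (((Z ∪ (X \ Z))^c Δ Z) ∪ Z) and 12 ∉ ((Z ∪ X) \ Z), so 12 ∈ (((Z ∪ (X \ Z))^c Δ Z) ∪ Z) Δ ((Z ∪ X) \ Z)

Yes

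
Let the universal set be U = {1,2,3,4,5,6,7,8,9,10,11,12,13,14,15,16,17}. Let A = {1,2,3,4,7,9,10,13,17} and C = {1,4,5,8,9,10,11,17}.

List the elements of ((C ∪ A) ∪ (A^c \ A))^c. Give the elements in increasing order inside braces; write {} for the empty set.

{}

C ∪ A = {1,2,3,4,5,7,8,9,10,11,13,17}
A^c = {5,6,8,11,12,14,15,16}
A^c \ A = {5,6,8,11,12,14,15,16}
(C ∪ A) ∪ (A^c \ A) = {1,2,3,4,5,6,7,8,9,10,11,12,13,14,15,16,17}
((C ∪ A) ∪ (A^c \ A))^c = {}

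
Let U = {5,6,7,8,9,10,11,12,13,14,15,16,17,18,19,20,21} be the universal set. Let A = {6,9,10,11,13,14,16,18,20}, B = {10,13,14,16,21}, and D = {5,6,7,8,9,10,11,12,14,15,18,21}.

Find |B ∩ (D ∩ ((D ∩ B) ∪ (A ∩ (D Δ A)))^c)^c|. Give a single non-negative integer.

D ∩ B = {10,14,21}
D Δ A = {5,7,8,12,13,15,16,20,21}
A ∩ (D Δ A) = {13,16,20}
(D ∩ B) ∪ (A ∩ (D Δ A)) = {10,13,14,16,20,21}
((D ∩ B) ∪ (A ∩ (D Δ A)))^c = {5,6,7,8,9,11,12,15,17,18,19}
D ∩ ((D ∩ B) ∪ (A ∩ (D Δ A)))^c = {5,6,7,8,9,11,12,15,18}
(D ∩ ((D ∩ B) ∪ (A ∩ (D Δ A)))^c)^c = {10,13,14,16,17,19,20,21}
B ∩ (D ∩ ((D ∩ B) ∪ (A ∩ (D Δ A)))^c)^c = {10,13,14,16,21}
|B ∩ (D ∩ ((D ∩ B) ∪ (A ∩ (D Δ A)))^c)^c| = 5

5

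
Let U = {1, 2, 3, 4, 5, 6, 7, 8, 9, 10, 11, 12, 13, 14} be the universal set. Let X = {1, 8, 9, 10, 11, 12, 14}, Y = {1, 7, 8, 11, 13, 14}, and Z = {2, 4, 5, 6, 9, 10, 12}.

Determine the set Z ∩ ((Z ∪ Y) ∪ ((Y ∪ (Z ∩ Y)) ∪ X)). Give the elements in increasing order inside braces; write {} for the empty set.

Z ∪ Y = {1, 2, 4, 5, 6, 7, 8, 9, 10, 11, 12, 13, 14}
Z ∩ Y = {}
Y ∪ (Z ∩ Y) = {1, 7, 8, 11, 13, 14}
(Y ∪ (Z ∩ Y)) ∪ X = {1, 7, 8, 9, 10, 11, 12, 13, 14}
(Z ∪ Y) ∪ ((Y ∪ (Z ∩ Y)) ∪ X) = {1, 2, 4, 5, 6, 7, 8, 9, 10, 11, 12, 13, 14}
Z ∩ ((Z ∪ Y) ∪ ((Y ∪ (Z ∩ Y)) ∪ X)) = {2, 4, 5, 6, 9, 10, 12}

{2, 4, 5, 6, 9, 10, 12}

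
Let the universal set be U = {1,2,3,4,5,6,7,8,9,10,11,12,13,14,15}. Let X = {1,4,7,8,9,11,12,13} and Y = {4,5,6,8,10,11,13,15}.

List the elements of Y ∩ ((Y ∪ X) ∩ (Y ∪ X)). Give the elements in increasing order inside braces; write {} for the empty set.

Y ∪ X = {1,4,5,6,7,8,9,10,11,12,13,15}
(Y ∪ X) ∩ (Y ∪ X) = {1,4,5,6,7,8,9,10,11,12,13,15}
Y ∩ ((Y ∪ X) ∩ (Y ∪ X)) = {4,5,6,8,10,11,13,15}

{4,5,6,8,10,11,13,15}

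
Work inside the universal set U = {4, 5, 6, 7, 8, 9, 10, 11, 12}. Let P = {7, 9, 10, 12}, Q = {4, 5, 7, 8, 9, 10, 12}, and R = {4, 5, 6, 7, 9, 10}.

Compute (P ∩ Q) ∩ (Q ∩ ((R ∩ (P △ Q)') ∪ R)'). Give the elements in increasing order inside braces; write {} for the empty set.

P ∩ Q = {7, 9, 10, 12}
P △ Q = {4, 5, 8}
(P △ Q)' = {6, 7, 9, 10, 11, 12}
R ∩ (P △ Q)' = {6, 7, 9, 10}
(R ∩ (P △ Q)') ∪ R = {4, 5, 6, 7, 9, 10}
((R ∩ (P △ Q)') ∪ R)' = {8, 11, 12}
Q ∩ ((R ∩ (P △ Q)') ∪ R)' = {8, 12}
(P ∩ Q) ∩ (Q ∩ ((R ∩ (P △ Q)') ∪ R)') = {12}

{12}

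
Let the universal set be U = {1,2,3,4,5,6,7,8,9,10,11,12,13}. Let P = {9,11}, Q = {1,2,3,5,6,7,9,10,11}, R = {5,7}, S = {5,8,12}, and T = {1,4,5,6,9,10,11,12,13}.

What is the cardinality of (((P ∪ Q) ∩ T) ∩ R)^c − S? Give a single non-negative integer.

P ∪ Q = {1,2,3,5,6,7,9,10,11}
(P ∪ Q) ∩ T = {1,5,6,9,10,11}
((P ∪ Q) ∩ T) ∩ R = {5}
(((P ∪ Q) ∩ T) ∩ R)^c = {1,2,3,4,6,7,8,9,10,11,12,13}
(((P ∪ Q) ∩ T) ∩ R)^c − S = {1,2,3,4,6,7,9,10,11,13}
|(((P ∪ Q) ∩ T) ∩ R)^c − S| = 10

10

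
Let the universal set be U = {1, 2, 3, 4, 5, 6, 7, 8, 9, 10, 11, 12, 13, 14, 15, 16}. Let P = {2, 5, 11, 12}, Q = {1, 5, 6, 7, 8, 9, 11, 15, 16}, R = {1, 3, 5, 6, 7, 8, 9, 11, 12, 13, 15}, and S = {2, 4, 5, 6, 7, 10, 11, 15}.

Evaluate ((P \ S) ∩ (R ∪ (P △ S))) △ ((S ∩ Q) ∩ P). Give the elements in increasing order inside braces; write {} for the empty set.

P \ S = {12}
P △ S = {4, 6, 7, 10, 12, 15}
R ∪ (P △ S) = {1, 3, 4, 5, 6, 7, 8, 9, 10, 11, 12, 13, 15}
(P \ S) ∩ (R ∪ (P △ S)) = {12}
S ∩ Q = {5, 6, 7, 11, 15}
(S ∩ Q) ∩ P = {5, 11}
((P \ S) ∩ (R ∪ (P △ S))) △ ((S ∩ Q) ∩ P) = {5, 11, 12}

{5, 11, 12}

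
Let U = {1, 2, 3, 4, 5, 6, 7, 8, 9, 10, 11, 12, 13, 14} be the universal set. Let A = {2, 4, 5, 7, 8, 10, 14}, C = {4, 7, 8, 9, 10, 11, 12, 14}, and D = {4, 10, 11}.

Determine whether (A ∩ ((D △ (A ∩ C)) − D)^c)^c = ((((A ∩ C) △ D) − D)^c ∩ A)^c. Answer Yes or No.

A ∩ C = {4, 7, 8, 10, 14}
D △ (A ∩ C) = {7, 8, 11, 14}
(D △ (A ∩ C)) − D = {7, 8, 14}
((D △ (A ∩ C)) − D)^c = {1, 2, 3, 4, 5, 6, 9, 10, 11, 12, 13}
A ∩ ((D △ (A ∩ C)) − D)^c = {2, 4, 5, 10}
(A ∩ ((D △ (A ∩ C)) − D)^c)^c = {1, 3, 6, 7, 8, 9, 11, 12, 13, 14}
(A ∩ C) △ D = {7, 8, 11, 14}
((A ∩ C) △ D) − D = {7, 8, 14}
(((A ∩ C) △ D) − D)^c = {1, 2, 3, 4, 5, 6, 9, 10, 11, 12, 13}
(((A ∩ C) △ D) − D)^c ∩ A = {2, 4, 5, 10}
((((A ∩ C) △ D) − D)^c ∩ A)^c = {1, 3, 6, 7, 8, 9, 11, 12, 13, 14}
Both equal {1, 3, 6, 7, 8, 9, 11, 12, 13, 14}, so (A ∩ ((D △ (A ∩ C)) − D)^c)^c = ((((A ∩ C) △ D) − D)^c ∩ A)^c.

Yes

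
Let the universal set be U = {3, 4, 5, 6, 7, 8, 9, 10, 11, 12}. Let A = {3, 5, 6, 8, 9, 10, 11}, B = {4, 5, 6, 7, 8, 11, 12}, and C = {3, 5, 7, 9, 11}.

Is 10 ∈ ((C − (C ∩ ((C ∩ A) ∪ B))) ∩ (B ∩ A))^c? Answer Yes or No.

Yes

10 ∉ C and 10 ∈ A, so 10 ∉ C ∩ A
10 ∉ (C ∩ A) and 10 ∉ B, so 10 ∉ (C ∩ A) ∪ B
10 ∉ C and 10 ∉ ((C ∩ A) ∪ B), so 10 ∉ C ∩ ((C ∩ A) ∪ B)
10 ∉ C and 10 ∉ (C ∩ ((C ∩ A) ∪ B)), so 10 ∉ C − (C ∩ ((C ∩ A) ∪ B))
10 ∉ B and 10 ∈ A, so 10 ∉ B ∩ A
10 ∉ (C − (C ∩ ((C ∩ A) ∪ B))) and 10 ∉ (B ∩ A), so 10 ∉ (C − (C ∩ ((C ∩ A) ∪ B))) ∩ (B ∩ A)
10 ∈ ((C − (C ∩ ((C ∩ A) ∪ B))) ∩ (B ∩ A))^c since 10 ∉ ((C − (C ∩ ((C ∩ A) ∪ B))) ∩ (B ∩ A))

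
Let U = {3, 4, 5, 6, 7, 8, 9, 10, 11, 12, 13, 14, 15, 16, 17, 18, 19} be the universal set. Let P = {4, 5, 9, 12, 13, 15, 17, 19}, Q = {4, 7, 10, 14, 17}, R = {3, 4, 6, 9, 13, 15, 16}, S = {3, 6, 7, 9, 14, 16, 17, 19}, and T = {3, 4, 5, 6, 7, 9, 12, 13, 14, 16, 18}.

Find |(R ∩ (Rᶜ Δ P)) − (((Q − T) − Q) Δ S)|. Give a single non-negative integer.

3

Rᶜ = {5, 7, 8, 10, 11, 12, 14, 17, 18, 19}
Rᶜ Δ P = {4, 7, 8, 9, 10, 11, 13, 14, 15, 18}
R ∩ (Rᶜ Δ P) = {4, 9, 13, 15}
Q − T = {10, 17}
(Q − T) − Q = {}
((Q − T) − Q) Δ S = {3, 6, 7, 9, 14, 16, 17, 19}
(R ∩ (Rᶜ Δ P)) − (((Q − T) − Q) Δ S) = {4, 13, 15}
|(R ∩ (Rᶜ Δ P)) − (((Q − T) − Q) Δ S)| = 3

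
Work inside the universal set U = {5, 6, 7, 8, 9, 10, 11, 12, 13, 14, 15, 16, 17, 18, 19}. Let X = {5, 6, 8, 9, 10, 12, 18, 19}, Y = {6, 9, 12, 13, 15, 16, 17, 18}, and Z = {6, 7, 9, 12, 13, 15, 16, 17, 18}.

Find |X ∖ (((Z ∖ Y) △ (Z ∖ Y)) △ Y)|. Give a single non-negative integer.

4

Z ∖ Y = {7}
(Z ∖ Y) △ (Z ∖ Y) = {}
((Z ∖ Y) △ (Z ∖ Y)) △ Y = {6, 9, 12, 13, 15, 16, 17, 18}
X ∖ (((Z ∖ Y) △ (Z ∖ Y)) △ Y) = {5, 8, 10, 19}
|X ∖ (((Z ∖ Y) △ (Z ∖ Y)) △ Y)| = 4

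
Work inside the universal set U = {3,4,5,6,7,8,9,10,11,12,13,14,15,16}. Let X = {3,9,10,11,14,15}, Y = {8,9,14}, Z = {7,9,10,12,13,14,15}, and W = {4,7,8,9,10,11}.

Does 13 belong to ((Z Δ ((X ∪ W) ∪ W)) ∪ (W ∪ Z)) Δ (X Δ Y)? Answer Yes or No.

13 ∉ X and 13 ∉ W, so 13 ∉ X ∪ W
13 ∉ (X ∪ W) and 13 ∉ W, so 13 ∉ (X ∪ W) ∪ W
13 ∈ Z and 13 ∉ ((X ∪ W) ∪ W), so 13 ∈ Z Δ ((X ∪ W) ∪ W)
13 ∉ W and 13 ∈ Z, so 13 ∈ W ∪ Z
13 ∈ (Z Δ ((X ∪ W) ∪ W)) and 13 ∈ (W ∪ Z), so 13 ∈ (Z Δ ((X ∪ W) ∪ W)) ∪ (W ∪ Z)
13 ∉ X and 13 ∉ Y, so 13 ∉ X Δ Y
13 ∈ ((Z Δ ((X ∪ W) ∪ W)) ∪ (W ∪ Z)) and 13 ∉ (X Δ Y), so 13 ∈ ((Z Δ ((X ∪ W) ∪ W)) ∪ (W ∪ Z)) Δ (X Δ Y)

Yes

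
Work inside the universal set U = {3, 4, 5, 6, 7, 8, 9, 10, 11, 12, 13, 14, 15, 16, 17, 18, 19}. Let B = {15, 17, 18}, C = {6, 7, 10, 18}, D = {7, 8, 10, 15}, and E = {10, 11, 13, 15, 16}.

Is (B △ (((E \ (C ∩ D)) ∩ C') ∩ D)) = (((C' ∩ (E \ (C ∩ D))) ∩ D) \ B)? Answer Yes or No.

C ∩ D = {7, 10}
E \ (C ∩ D) = {11, 13, 15, 16}
C' = {3, 4, 5, 8, 9, 11, 12, 13, 14, 15, 16, 17, 19}
(E \ (C ∩ D)) ∩ C' = {11, 13, 15, 16}
((E \ (C ∩ D)) ∩ C') ∩ D = {15}
B △ (((E \ (C ∩ D)) ∩ C') ∩ D) = {17, 18}
C' ∩ (E \ (C ∩ D)) = {11, 13, 15, 16}
(C' ∩ (E \ (C ∩ D))) ∩ D = {15}
((C' ∩ (E \ (C ∩ D))) ∩ D) \ B = {}
17 ∈ B △ (((E \ (C ∩ D)) ∩ C') ∩ D) but 17 ∉ ((C' ∩ (E \ (C ∩ D))) ∩ D) \ B, so they differ.

No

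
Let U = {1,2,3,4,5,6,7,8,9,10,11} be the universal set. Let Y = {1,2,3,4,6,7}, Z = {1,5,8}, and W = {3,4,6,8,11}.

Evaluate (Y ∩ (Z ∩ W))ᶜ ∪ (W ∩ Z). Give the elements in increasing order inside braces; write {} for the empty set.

{1,2,3,4,5,6,7,8,9,10,11}

Z ∩ W = {8}
Y ∩ (Z ∩ W) = {}
(Y ∩ (Z ∩ W))ᶜ = {1,2,3,4,5,6,7,8,9,10,11}
W ∩ Z = {8}
(Y ∩ (Z ∩ W))ᶜ ∪ (W ∩ Z) = {1,2,3,4,5,6,7,8,9,10,11}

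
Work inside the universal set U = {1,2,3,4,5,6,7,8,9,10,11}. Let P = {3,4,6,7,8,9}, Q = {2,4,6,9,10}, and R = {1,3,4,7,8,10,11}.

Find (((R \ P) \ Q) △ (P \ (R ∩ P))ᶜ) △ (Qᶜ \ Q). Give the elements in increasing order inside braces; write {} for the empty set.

R \ P = {1,10,11}
(R \ P) \ Q = {1,11}
R ∩ P = {3,4,7,8}
P \ (R ∩ P) = {6,9}
(P \ (R ∩ P))ᶜ = {1,2,3,4,5,7,8,10,11}
((R \ P) \ Q) △ (P \ (R ∩ P))ᶜ = {2,3,4,5,7,8,10}
Qᶜ = {1,3,5,7,8,11}
Qᶜ \ Q = {1,3,5,7,8,11}
(((R \ P) \ Q) △ (P \ (R ∩ P))ᶜ) △ (Qᶜ \ Q) = {1,2,4,10,11}

{1,2,4,10,11}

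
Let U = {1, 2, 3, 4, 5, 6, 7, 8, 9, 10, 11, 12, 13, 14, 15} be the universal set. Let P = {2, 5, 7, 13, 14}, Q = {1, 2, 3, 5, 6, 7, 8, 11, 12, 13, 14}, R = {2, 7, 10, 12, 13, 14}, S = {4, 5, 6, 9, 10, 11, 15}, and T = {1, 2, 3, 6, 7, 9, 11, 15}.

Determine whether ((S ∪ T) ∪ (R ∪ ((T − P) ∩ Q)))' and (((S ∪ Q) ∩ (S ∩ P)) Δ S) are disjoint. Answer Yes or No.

S ∪ T = {1, 2, 3, 4, 5, 6, 7, 9, 10, 11, 15}
T − P = {1, 3, 6, 9, 11, 15}
(T − P) ∩ Q = {1, 3, 6, 11}
R ∪ ((T − P) ∩ Q) = {1, 2, 3, 6, 7, 10, 11, 12, 13, 14}
(S ∪ T) ∪ (R ∪ ((T − P) ∩ Q)) = {1, 2, 3, 4, 5, 6, 7, 9, 10, 11, 12, 13, 14, 15}
((S ∪ T) ∪ (R ∪ ((T − P) ∩ Q)))' = {8}
S ∪ Q = {1, 2, 3, 4, 5, 6, 7, 8, 9, 10, 11, 12, 13, 14, 15}
S ∩ P = {5}
(S ∪ Q) ∩ (S ∩ P) = {5}
((S ∪ Q) ∩ (S ∩ P)) Δ S = {4, 6, 9, 10, 11, 15}
{8} and {4, 6, 9, 10, 11, 15} share no elements.

Yes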